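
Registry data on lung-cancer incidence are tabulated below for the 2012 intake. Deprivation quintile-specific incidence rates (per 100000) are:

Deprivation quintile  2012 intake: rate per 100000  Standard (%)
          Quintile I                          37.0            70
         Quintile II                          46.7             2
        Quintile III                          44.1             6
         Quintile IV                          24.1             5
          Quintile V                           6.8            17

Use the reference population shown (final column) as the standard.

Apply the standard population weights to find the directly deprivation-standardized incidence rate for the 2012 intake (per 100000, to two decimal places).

31.84

Standard weights: 0.70, 0.02, 0.06, 0.05, 0.17.
Standardized rate: 0.7000×37.0 + 0.0200×46.7 + 0.0600×44.1 + 0.0500×24.1 + 0.1700×6.8 = 31.8410 per 100000.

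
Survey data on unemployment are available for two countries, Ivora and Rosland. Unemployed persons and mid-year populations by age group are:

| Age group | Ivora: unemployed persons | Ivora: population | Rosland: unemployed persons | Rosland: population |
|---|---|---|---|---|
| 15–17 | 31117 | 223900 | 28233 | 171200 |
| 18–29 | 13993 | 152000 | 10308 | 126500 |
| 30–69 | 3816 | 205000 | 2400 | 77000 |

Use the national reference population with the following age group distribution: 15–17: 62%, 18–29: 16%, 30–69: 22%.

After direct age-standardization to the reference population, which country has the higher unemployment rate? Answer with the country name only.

Age-specific rates per 1000 for Ivora: 138.977, 92.059, 18.615.
For Rosland: 164.912, 81.486, 31.169.
Standard weights: 0.62, 0.16, 0.22.
Ivora: 0.6200×138.977 + 0.1600×92.059 + 0.2200×18.615 = 104.9906 per 1000.
Rosland: 0.6200×164.912 + 0.1600×81.486 + 0.2200×31.169 = 122.1406 per 1000.

Rosland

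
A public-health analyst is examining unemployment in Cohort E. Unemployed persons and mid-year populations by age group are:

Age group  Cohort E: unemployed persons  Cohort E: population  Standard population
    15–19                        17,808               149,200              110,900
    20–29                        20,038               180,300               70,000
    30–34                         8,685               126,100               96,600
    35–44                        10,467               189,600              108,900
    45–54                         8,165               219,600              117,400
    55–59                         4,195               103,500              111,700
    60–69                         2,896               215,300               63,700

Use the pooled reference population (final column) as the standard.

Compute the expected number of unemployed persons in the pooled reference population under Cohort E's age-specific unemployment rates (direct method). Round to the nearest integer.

Age-specific rates per 1,000 for Cohort E: 119.357, 111.137, 68.874, 55.206, 37.181, 40.531, 13.451.
Expected unemployed persons = Σ (standard pop × age-specific rate ÷ 1,000)
= 110,900×119.357/1,000 + 70,000×111.137/1,000 + 96,600×68.874/1,000 + 108,900×55.206/1,000 + 117,400×37.181/1,000 + 111,700×40.531/1,000 + 63,700×13.451/1,000
= 13236.64 + 7779.59 + 6653.22 + 6011.90 + 4365.08 + 4527.36 + 856.83 = 43430.62.

43431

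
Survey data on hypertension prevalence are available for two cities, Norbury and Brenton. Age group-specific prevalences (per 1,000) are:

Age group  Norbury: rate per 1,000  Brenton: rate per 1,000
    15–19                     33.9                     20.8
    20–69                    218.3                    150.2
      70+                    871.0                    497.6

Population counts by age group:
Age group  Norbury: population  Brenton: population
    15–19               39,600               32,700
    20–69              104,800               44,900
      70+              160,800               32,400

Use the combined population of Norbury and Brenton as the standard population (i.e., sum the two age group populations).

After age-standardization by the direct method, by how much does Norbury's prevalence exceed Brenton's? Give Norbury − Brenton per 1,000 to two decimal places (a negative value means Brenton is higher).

Combined standard total = 415,200; weights = 0.1741, 0.3605, 0.4653.
Norbury: 0.1741×33.9 + 0.3605×218.3 + 0.4653×871.0 = 489.9029 per 1,000.
Brenton: 0.1741×20.8 + 0.3605×150.2 + 0.4653×497.6 = 289.3186 per 1,000.
Difference = 489.9029 − 289.3186 = 200.5842.

200.58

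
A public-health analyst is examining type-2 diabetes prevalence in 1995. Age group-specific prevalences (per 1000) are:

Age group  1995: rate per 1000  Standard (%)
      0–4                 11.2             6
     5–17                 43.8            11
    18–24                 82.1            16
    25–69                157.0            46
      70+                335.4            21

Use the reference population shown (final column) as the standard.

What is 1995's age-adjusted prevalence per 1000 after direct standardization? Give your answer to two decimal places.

161.28

Standard weights: 0.06, 0.11, 0.16, 0.46, 0.21.
Standardized rate: 0.0600×11.2 + 0.1100×43.8 + 0.1600×82.1 + 0.4600×157.0 + 0.2100×335.4 = 161.2800 per 1000.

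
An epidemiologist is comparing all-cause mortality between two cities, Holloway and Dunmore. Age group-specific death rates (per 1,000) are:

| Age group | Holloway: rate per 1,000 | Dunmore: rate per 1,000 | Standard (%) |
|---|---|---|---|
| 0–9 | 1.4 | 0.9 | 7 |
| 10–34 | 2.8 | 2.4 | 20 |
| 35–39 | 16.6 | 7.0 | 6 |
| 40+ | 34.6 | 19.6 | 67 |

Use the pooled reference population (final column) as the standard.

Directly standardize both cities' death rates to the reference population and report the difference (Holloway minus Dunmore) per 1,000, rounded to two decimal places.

Standard weights: 0.07, 0.20, 0.06, 0.67.
Holloway: 0.0700×1.4 + 0.2000×2.8 + 0.0600×16.6 + 0.6700×34.6 = 24.8360 per 1,000.
Dunmore: 0.0700×0.9 + 0.2000×2.4 + 0.0600×7.0 + 0.6700×19.6 = 14.0950 per 1,000.
Difference = 24.8360 − 14.0950 = 10.7410.

10.74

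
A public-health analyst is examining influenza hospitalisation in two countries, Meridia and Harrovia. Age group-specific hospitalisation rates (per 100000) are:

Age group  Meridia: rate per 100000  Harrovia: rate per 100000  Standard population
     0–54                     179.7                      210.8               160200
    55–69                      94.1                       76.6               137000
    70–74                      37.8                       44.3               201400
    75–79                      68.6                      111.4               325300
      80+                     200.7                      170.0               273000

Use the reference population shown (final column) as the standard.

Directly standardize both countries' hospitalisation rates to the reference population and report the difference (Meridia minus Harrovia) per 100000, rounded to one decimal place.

Standard total = 1096900; weights = 0.1460, 0.1249, 0.1836, 0.2966, 0.2489.
Meridia: 0.1460×179.7 + 0.1249×94.1 + 0.1836×37.8 + 0.2966×68.6 + 0.2489×200.7 = 115.2331 per 100000.
Harrovia: 0.1460×210.8 + 0.1249×76.6 + 0.1836×44.3 + 0.2966×111.4 + 0.2489×170.0 = 123.8352 per 100000.
Difference = 115.2331 − 123.8352 = -8.6020.

-8.6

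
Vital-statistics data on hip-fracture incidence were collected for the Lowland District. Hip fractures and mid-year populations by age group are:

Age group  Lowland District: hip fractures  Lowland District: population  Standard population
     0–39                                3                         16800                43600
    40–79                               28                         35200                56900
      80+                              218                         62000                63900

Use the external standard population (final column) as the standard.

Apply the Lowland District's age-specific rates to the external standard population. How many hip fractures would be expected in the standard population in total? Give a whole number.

Age-specific rates per 100000 for the Lowland District: 17.86, 79.55, 351.61.
Expected hip fractures = Σ (standard pop × age-specific rate ÷ 100000)
= 43600×17.86/100000 + 56900×79.55/100000 + 63900×351.61/100000
= 7.79 + 45.26 + 224.68 = 277.73.

278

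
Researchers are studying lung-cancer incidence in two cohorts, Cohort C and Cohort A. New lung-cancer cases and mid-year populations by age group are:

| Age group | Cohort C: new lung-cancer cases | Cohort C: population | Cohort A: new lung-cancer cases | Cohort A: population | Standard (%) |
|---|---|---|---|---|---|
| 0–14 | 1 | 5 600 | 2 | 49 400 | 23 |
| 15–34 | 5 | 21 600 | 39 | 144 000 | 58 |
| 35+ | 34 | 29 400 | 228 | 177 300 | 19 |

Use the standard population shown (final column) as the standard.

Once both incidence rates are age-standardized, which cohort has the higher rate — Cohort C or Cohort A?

Age-specific rates per 100 000 for Cohort C: 17.86, 23.15, 115.65.
For Cohort A: 4.05, 27.08, 128.60.
Standard weights: 0.23, 0.58, 0.19.
Cohort C: 0.2300×17.86 + 0.5800×23.15 + 0.1900×115.65 = 39.5059 per 100 000.
Cohort A: 0.2300×4.05 + 0.5800×27.08 + 0.1900×128.60 = 41.0727 per 100 000.

Cohort A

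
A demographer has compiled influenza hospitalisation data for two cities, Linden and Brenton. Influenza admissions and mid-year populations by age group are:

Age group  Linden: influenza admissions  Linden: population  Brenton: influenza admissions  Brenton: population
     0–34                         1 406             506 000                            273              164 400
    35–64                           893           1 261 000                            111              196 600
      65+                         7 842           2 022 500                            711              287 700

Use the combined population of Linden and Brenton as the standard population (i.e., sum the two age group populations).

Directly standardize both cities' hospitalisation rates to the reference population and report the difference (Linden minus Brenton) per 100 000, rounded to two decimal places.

Age-specific rates per 100 000 for Linden: 277.87, 70.82, 387.74.
For Brenton: 166.06, 56.46, 247.13.
Combined standard total = 4 438 200; weights = 0.1511, 0.3284, 0.5205.
Linden: 0.1511×277.87 + 0.3284×70.82 + 0.5205×387.74 = 267.0578 per 100 000.
Brenton: 0.1511×166.06 + 0.3284×56.46 + 0.5205×247.13 = 172.2650 per 100 000.
Difference = 267.0578 − 172.2650 = 94.7928.

94.79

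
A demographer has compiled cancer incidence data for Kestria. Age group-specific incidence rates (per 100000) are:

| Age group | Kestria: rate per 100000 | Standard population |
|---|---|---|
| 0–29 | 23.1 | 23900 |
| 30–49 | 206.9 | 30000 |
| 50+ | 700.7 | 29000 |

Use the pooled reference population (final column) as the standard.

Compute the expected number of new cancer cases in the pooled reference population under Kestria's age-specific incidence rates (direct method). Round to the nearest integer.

Expected new cancer cases = Σ (standard pop × age-specific rate ÷ 100000)
= 23900×23.1/100000 + 30000×206.9/100000 + 29000×700.7/100000
= 5.52 + 62.07 + 203.20 = 270.79.

271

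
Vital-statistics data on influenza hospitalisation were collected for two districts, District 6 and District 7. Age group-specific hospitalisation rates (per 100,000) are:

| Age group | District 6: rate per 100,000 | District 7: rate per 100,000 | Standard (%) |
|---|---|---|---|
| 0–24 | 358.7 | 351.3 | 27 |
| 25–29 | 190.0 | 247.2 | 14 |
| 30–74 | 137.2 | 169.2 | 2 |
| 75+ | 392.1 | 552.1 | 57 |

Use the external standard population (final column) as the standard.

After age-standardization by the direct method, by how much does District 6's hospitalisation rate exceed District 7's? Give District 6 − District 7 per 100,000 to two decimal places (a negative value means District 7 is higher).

Standard weights: 0.27, 0.14, 0.02, 0.57.
District 6: 0.2700×358.7 + 0.1400×190.0 + 0.0200×137.2 + 0.5700×392.1 = 349.6900 per 100,000.
District 7: 0.2700×351.3 + 0.1400×247.2 + 0.0200×169.2 + 0.5700×552.1 = 447.5400 per 100,000.
Difference = 349.6900 − 447.5400 = -97.8500.

-97.85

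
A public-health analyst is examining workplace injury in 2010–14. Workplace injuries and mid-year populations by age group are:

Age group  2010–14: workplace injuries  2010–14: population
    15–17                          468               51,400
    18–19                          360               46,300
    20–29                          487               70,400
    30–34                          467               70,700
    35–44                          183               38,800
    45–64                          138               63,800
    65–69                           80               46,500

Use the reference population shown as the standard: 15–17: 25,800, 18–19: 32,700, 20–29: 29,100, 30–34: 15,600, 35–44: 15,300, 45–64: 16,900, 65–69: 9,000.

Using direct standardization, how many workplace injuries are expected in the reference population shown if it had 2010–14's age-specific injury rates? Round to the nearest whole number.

918

Age-specific rates per 10,000 for 2010–14: 91.05, 77.75, 69.18, 66.05, 47.16, 21.63, 17.20.
Expected workplace injuries = Σ (standard pop × age-specific rate ÷ 10,000)
= 25,800×91.05/10,000 + 32,700×77.75/10,000 + 29,100×69.18/10,000 + 15,600×66.05/10,000 + 15,300×47.16/10,000 + 16,900×21.63/10,000 + 9,000×17.20/10,000
= 234.91 + 254.25 + 201.30 + 103.04 + 72.16 + 36.55 + 15.48 = 917.71.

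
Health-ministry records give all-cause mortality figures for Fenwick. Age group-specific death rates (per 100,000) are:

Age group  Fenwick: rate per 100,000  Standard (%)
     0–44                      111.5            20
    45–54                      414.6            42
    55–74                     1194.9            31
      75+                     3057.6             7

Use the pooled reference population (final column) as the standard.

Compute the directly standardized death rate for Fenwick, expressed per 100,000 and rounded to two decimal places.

Standard weights: 0.20, 0.42, 0.31, 0.07.
Standardized rate: 0.2000×111.5 + 0.4200×414.6 + 0.3100×1194.9 + 0.0700×3057.6 = 780.8830 per 100,000.

780.88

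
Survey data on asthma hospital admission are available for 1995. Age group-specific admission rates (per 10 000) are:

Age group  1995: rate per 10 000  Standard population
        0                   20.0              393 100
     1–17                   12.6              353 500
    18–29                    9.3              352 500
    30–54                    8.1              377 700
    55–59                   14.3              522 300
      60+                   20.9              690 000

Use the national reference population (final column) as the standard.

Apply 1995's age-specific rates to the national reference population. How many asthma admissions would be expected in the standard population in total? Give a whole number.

4054

Expected asthma admissions = Σ (standard pop × age-specific rate ÷ 10 000)
= 393 100×20.0/10 000 + 353 500×12.6/10 000 + 352 500×9.3/10 000 + 377 700×8.1/10 000 + 522 300×14.3/10 000 + 690 000×20.9/10 000
= 786.20 + 445.41 + 327.83 + 305.94 + 746.89 + 1442.10 = 4054.36.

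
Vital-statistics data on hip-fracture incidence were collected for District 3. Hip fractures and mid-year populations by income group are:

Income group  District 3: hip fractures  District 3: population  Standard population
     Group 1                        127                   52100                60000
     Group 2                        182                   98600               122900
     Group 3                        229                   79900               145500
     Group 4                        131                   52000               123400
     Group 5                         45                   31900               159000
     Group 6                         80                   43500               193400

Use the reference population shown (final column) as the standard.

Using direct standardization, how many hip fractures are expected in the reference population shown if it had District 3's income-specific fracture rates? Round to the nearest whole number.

1681

Income-specific rates per 100000 for District 3: 243.76, 184.58, 286.61, 251.92, 141.07, 183.91.
Expected hip fractures = Σ (standard pop × income-specific rate ÷ 100000)
= 60000×243.76/100000 + 122900×184.58/100000 + 145500×286.61/100000 + 123400×251.92/100000 + 159000×141.07/100000 + 193400×183.91/100000
= 146.26 + 226.85 + 417.02 + 310.87 + 224.29 + 355.68 = 1680.97.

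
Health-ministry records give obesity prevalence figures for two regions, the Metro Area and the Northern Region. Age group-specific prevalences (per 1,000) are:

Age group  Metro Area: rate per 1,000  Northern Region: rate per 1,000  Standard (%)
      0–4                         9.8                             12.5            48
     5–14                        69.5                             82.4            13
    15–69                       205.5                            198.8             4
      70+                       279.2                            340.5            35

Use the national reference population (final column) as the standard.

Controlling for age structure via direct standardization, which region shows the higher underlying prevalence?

Northern Region

Standard weights: 0.48, 0.13, 0.04, 0.35.
The Metro Area: 0.4800×9.8 + 0.1300×69.5 + 0.0400×205.5 + 0.3500×279.2 = 119.6790 per 1,000.
The Northern Region: 0.4800×12.5 + 0.1300×82.4 + 0.0400×198.8 + 0.3500×340.5 = 143.8390 per 1,000.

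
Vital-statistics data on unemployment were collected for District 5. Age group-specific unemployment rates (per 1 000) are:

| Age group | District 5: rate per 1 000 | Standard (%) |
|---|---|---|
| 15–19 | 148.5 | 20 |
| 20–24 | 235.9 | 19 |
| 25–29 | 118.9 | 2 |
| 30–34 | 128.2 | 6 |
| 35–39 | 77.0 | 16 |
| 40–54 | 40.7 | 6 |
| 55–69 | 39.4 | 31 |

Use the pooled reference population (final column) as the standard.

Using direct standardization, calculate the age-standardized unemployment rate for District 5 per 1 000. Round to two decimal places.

Standard weights: 0.20, 0.19, 0.02, 0.06, 0.16, 0.06, 0.31.
Standardized rate: 0.2000×148.5 + 0.1900×235.9 + 0.0200×118.9 + 0.0600×128.2 + 0.1600×77.0 + 0.0600×40.7 + 0.3100×39.4 = 111.5670 per 1 000.

111.57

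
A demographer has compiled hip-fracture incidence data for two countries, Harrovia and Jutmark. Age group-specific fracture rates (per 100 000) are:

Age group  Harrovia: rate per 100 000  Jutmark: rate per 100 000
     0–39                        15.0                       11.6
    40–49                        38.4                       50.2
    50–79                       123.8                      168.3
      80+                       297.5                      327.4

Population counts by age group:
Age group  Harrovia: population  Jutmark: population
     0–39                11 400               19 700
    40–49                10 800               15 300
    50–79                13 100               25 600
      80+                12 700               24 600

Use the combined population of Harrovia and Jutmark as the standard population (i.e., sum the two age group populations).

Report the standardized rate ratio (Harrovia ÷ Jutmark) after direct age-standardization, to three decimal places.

0.851

Combined standard total = 133 200; weights = 0.2335, 0.1959, 0.2905, 0.2800.
Harrovia: 0.2335×15.0 + 0.1959×38.4 + 0.2905×123.8 + 0.2800×297.5 = 130.3044 per 100 000.
Jutmark: 0.2335×11.6 + 0.1959×50.2 + 0.2905×168.3 + 0.2800×327.4 = 153.1247 per 100 000.
Ratio = 130.3044 ÷ 153.1247 = 0.85097.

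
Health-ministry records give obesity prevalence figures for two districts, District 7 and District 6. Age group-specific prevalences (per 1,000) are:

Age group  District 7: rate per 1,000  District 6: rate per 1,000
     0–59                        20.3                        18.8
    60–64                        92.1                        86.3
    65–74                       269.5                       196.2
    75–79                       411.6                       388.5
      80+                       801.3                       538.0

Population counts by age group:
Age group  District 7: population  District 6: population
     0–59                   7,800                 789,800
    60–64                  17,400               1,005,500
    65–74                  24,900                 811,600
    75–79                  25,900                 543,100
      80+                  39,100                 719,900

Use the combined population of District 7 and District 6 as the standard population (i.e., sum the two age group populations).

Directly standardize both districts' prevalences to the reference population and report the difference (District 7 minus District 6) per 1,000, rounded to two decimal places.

Combined standard total = 3,985,000; weights = 0.2002, 0.2567, 0.2099, 0.1428, 0.1905.
District 7: 0.2002×20.3 + 0.2567×92.1 + 0.2099×269.5 + 0.1428×411.6 + 0.1905×801.3 = 295.6648 per 1,000.
District 6: 0.2002×18.8 + 0.2567×86.3 + 0.2099×196.2 + 0.1428×388.5 + 0.1905×538.0 = 225.0416 per 1,000.
Difference = 295.6648 − 225.0416 = 70.6232.

70.62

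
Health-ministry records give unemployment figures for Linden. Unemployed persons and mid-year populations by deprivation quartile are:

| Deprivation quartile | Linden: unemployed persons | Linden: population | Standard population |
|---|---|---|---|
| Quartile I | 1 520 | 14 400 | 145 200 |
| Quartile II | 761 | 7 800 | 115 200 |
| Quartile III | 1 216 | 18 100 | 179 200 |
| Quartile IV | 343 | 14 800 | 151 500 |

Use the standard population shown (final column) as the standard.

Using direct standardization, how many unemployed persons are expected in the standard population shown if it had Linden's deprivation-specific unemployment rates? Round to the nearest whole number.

Deprivation-specific rates per 1 000 for Linden: 105.556, 97.564, 67.182, 23.176.
Expected unemployed persons = Σ (standard pop × deprivation-specific rate ÷ 1 000)
= 145 200×105.556/1 000 + 115 200×97.564/1 000 + 179 200×67.182/1 000 + 151 500×23.176/1 000
= 15326.67 + 11239.38 + 12039.07 + 3511.11 = 42116.24.

42116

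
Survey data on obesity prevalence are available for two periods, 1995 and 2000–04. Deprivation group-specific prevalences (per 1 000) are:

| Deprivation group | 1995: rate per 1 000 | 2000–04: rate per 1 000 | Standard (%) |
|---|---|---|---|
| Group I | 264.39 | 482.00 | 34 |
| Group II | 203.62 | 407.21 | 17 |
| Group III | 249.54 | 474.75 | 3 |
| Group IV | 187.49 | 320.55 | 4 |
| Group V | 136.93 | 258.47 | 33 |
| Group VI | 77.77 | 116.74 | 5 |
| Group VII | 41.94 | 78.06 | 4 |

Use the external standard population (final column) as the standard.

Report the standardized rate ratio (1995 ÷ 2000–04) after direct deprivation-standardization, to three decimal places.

0.537

Standard weights: 0.34, 0.17, 0.03, 0.04, 0.33, 0.05, 0.04.
1995: 0.3400×264.39 + 0.1700×203.62 + 0.0300×249.54 + 0.0400×187.49 + 0.3300×136.93 + 0.0500×77.77 + 0.0400×41.94 = 190.2468 per 1 000.
2000–04: 0.3400×482.00 + 0.1700×407.21 + 0.0300×474.75 + 0.0400×320.55 + 0.3300×258.47 + 0.0500×116.74 + 0.0400×78.06 = 354.4247 per 1 000.
Ratio = 190.2468 ÷ 354.4247 = 0.53678.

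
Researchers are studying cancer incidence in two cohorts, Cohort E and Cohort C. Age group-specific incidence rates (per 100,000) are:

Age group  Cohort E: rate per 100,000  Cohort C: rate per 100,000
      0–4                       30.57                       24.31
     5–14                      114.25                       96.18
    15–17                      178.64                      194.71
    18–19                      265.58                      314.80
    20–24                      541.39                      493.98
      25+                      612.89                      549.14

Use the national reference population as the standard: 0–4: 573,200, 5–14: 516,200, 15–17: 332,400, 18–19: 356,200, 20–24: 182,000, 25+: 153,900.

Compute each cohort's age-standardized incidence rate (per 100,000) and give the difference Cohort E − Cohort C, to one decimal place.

Standard total = 2,113,900; weights = 0.2712, 0.2442, 0.1572, 0.1685, 0.0861, 0.0728.
Cohort E: 0.2712×30.57 + 0.2442×114.25 + 0.1572×178.64 + 0.1685×265.58 + 0.0861×541.39 + 0.0728×612.89 = 200.2625 per 100,000.
Cohort C: 0.2712×24.31 + 0.2442×96.18 + 0.1572×194.71 + 0.1685×314.80 + 0.0861×493.98 + 0.0728×549.14 = 196.2500 per 100,000.
Difference = 200.2625 − 196.2500 = 4.0124.

4.0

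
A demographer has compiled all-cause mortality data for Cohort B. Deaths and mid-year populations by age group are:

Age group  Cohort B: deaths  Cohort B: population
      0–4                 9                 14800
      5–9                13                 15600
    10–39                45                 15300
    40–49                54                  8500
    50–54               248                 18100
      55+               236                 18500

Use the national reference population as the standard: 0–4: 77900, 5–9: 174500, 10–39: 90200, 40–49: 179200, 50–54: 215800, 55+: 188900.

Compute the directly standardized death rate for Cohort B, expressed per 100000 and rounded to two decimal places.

Age-specific rates per 100000 for Cohort B: 60.81, 83.33, 294.12, 635.29, 1370.17, 1275.68.
Standard total = 926500; weights = 0.0841, 0.1883, 0.0974, 0.1934, 0.2329, 0.2039.
Standardized rate: 0.0841×60.81 + 0.1883×83.33 + 0.0974×294.12 + 0.1934×635.29 + 0.2329×1370.17 + 0.2039×1275.68 = 751.5487 per 100000.

751.55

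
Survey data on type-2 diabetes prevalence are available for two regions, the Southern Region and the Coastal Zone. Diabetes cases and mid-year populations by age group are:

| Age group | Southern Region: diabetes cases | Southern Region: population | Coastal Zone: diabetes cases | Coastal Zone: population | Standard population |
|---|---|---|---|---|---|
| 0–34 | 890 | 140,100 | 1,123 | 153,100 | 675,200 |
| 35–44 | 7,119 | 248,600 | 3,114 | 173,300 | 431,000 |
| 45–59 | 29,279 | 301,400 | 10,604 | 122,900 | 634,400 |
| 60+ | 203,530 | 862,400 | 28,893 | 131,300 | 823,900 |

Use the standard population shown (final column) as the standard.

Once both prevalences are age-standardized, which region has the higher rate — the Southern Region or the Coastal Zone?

Southern Region

Age-specific rates per 1,000 for the Southern Region: 6.353, 28.636, 97.143, 236.004.
For the Coastal Zone: 7.335, 17.969, 86.282, 220.053.
Standard total = 2,564,500; weights = 0.2633, 0.1681, 0.2474, 0.3213.
The Southern Region: 0.2633×6.353 + 0.1681×28.636 + 0.2474×97.143 + 0.3213×236.004 = 106.3377 per 1,000.
The Coastal Zone: 0.2633×7.335 + 0.1681×17.969 + 0.2474×86.282 + 0.3213×220.053 = 96.9921 per 1,000.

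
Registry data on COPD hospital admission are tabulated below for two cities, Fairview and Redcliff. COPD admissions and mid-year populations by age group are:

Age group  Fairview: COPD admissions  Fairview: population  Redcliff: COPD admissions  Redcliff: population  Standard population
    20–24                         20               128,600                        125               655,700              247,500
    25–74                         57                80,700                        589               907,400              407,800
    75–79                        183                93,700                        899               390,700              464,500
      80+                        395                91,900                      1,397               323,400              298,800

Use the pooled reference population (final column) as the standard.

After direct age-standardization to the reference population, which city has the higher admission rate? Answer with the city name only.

Age-specific rates per 10,000 for Fairview: 1.56, 7.06, 19.53, 42.98.
For Redcliff: 1.91, 6.49, 23.01, 43.20.
Standard total = 1,418,600; weights = 0.1745, 0.2875, 0.3274, 0.2106.
Fairview: 0.1745×1.56 + 0.2875×7.06 + 0.3274×19.53 + 0.2106×42.98 = 17.7499 per 10,000.
Redcliff: 0.1745×1.91 + 0.2875×6.49 + 0.3274×23.01 + 0.2106×43.20 = 18.8315 per 10,000.
The crude rates (16.59 vs 13.22) would put Fairview higher, but that reflects its age composition; once standardized to a common age structure, Redcliff has the higher underlying rate.

Redcliff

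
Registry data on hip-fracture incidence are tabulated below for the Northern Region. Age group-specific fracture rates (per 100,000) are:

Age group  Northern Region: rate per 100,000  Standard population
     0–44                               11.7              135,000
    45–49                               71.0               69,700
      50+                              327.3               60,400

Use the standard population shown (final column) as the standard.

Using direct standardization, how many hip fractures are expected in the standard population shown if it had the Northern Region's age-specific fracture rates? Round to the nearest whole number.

Expected hip fractures = Σ (standard pop × age-specific rate ÷ 100,000)
= 135,000×11.7/100,000 + 69,700×71.0/100,000 + 60,400×327.3/100,000
= 15.79 + 49.49 + 197.69 = 262.97.

263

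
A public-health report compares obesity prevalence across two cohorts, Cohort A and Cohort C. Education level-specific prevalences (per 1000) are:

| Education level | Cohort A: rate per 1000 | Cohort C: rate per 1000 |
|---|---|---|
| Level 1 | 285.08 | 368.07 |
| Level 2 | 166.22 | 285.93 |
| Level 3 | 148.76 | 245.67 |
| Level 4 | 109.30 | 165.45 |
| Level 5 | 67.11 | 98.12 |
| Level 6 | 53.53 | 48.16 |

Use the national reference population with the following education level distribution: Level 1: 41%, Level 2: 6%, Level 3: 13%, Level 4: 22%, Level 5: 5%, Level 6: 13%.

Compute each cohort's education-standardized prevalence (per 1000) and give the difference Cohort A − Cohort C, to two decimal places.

-67.01

Standard weights: 0.41, 0.06, 0.13, 0.22, 0.05, 0.13.
Cohort A: 0.4100×285.08 + 0.0600×166.22 + 0.1300×148.76 + 0.2200×109.30 + 0.0500×67.11 + 0.1300×53.53 = 180.5552 per 1000.
Cohort C: 0.4100×368.07 + 0.0600×285.93 + 0.1300×245.67 + 0.2200×165.45 + 0.0500×98.12 + 0.1300×48.16 = 247.5674 per 1000.
Difference = 180.5552 − 247.5674 = -67.0122.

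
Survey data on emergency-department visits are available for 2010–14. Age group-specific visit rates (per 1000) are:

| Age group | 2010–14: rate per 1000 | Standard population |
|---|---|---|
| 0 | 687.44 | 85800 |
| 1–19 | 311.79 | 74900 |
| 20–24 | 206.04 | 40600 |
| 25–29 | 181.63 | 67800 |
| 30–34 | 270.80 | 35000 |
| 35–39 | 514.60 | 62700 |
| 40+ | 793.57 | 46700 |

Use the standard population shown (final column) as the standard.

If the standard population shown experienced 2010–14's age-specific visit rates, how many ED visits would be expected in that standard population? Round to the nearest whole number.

Expected ED visits = Σ (standard pop × age-specific rate ÷ 1000)
= 85800×687.44/1000 + 74900×311.79/1000 + 40600×206.04/1000 + 67800×181.63/1000 + 35000×270.80/1000 + 62700×514.60/1000 + 46700×793.57/1000
= 58982.35 + 23353.07 + 8365.22 + 12314.51 + 9478.00 + 32265.42 + 37059.72 = 181818.30.

181818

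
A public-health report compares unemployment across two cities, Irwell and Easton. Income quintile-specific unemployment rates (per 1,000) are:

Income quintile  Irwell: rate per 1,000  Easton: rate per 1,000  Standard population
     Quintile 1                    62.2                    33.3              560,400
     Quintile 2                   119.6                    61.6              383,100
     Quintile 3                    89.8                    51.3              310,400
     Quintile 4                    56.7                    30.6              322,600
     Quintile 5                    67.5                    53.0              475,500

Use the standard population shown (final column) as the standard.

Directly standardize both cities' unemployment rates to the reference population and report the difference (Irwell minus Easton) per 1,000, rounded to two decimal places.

Standard total = 2,052,000; weights = 0.2731, 0.1867, 0.1513, 0.1572, 0.2317.
Irwell: 0.2731×62.2 + 0.1867×119.6 + 0.1513×89.8 + 0.1572×56.7 + 0.2317×67.5 = 77.4548 per 1,000.
Easton: 0.2731×33.3 + 0.1867×61.6 + 0.1513×51.3 + 0.1572×30.6 + 0.2317×53.0 = 45.4468 per 1,000.
Difference = 77.4548 − 45.4468 = 32.0080.

32.01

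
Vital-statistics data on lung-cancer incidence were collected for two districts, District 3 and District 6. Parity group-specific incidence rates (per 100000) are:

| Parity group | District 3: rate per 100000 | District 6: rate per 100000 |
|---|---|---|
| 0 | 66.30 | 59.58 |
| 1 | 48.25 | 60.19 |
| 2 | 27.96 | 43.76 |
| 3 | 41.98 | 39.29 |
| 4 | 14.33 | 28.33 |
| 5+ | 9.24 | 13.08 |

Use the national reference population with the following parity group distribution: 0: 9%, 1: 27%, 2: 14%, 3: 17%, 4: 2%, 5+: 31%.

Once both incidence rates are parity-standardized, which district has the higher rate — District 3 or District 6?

Standard weights: 0.09, 0.27, 0.14, 0.17, 0.02, 0.31.
District 3: 0.0900×66.30 + 0.2700×48.25 + 0.1400×27.96 + 0.1700×41.98 + 0.0200×14.33 + 0.3100×9.24 = 33.1965 per 100000.
District 6: 0.0900×59.58 + 0.2700×60.19 + 0.1400×43.76 + 0.1700×39.29 + 0.0200×28.33 + 0.3100×13.08 = 39.0406 per 100000.

District 6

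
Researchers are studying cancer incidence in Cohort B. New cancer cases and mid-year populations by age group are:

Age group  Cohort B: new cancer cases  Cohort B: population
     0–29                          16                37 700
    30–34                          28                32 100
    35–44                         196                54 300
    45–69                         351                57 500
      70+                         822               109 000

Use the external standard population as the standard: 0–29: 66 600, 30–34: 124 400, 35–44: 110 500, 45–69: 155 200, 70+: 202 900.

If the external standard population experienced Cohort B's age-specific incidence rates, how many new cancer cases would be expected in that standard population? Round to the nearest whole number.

3013

Age-specific rates per 100 000 for Cohort B: 42.44, 87.23, 360.96, 610.43, 754.13.
Expected new cancer cases = Σ (standard pop × age-specific rate ÷ 100 000)
= 66 600×42.44/100 000 + 124 400×87.23/100 000 + 110 500×360.96/100 000 + 155 200×610.43/100 000 + 202 900×754.13/100 000
= 28.27 + 108.51 + 398.86 + 947.39 + 1530.13 = 3013.16.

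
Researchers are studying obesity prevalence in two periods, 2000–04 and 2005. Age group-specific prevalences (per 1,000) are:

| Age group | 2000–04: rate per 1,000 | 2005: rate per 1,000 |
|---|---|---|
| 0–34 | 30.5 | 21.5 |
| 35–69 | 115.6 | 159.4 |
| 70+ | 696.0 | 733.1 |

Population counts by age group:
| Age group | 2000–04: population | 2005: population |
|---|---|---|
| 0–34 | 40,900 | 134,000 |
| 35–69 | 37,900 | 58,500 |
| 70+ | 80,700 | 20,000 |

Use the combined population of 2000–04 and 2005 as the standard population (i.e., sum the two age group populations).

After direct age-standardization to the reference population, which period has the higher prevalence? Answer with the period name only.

2005

Combined standard total = 372,000; weights = 0.4702, 0.2591, 0.2707.
2000–04: 0.4702×30.5 + 0.2591×115.6 + 0.2707×696.0 = 232.7029 per 1,000.
2005: 0.4702×21.5 + 0.2591×159.4 + 0.2707×733.1 = 249.8647 per 1,000.
The crude rates (387.44 vs 126.44) would put 2000–04 higher, but that reflects its age composition; once standardized to a common age structure, 2005 has the higher underlying rate.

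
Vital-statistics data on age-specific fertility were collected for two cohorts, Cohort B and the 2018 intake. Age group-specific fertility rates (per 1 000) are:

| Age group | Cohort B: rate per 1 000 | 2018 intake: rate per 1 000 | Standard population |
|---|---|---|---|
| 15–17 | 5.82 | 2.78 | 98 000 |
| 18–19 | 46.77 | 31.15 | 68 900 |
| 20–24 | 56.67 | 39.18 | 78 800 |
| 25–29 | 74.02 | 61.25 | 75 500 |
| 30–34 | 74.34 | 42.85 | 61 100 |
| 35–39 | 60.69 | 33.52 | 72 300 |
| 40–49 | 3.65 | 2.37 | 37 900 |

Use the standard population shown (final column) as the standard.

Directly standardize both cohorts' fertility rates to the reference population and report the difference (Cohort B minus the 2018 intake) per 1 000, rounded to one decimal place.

15.5

Standard total = 492 500; weights = 0.1990, 0.1399, 0.1600, 0.1533, 0.1241, 0.1468, 0.0770.
Cohort B: 0.1990×5.82 + 0.1399×46.77 + 0.1600×56.67 + 0.1533×74.02 + 0.1241×74.34 + 0.1468×60.69 + 0.0770×3.65 = 46.5286 per 1 000.
The 2018 intake: 0.1990×2.78 + 0.1399×31.15 + 0.1600×39.18 + 0.1533×61.25 + 0.1241×42.85 + 0.1468×33.52 + 0.0770×2.37 = 30.9886 per 1 000.
Difference = 46.5286 − 30.9886 = 15.5400.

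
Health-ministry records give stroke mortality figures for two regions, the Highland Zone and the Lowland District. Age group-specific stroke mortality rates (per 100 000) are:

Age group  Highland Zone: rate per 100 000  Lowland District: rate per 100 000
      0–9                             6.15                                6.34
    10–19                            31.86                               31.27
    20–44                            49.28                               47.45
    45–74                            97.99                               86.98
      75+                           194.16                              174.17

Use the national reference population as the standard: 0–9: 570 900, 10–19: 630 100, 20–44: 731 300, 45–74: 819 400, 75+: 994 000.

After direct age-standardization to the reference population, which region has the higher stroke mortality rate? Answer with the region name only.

Highland Zone

Standard total = 3 745 700; weights = 0.1524, 0.1682, 0.1952, 0.2188, 0.2654.
The Highland Zone: 0.1524×6.15 + 0.1682×31.86 + 0.1952×49.28 + 0.2188×97.99 + 0.2654×194.16 = 88.8786 per 100 000.
The Lowland District: 0.1524×6.34 + 0.1682×31.27 + 0.1952×47.45 + 0.2188×86.98 + 0.2654×174.17 = 80.7377 per 100 000.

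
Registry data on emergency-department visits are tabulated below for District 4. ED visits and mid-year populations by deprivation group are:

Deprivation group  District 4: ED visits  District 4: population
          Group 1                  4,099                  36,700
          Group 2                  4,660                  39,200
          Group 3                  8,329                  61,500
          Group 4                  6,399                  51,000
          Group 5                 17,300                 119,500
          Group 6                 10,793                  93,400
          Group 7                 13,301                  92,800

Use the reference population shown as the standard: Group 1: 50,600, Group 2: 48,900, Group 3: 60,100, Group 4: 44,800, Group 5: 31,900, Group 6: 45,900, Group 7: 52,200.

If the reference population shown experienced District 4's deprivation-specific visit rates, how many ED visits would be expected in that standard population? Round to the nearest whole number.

Deprivation-specific rates per 1,000 for District 4: 111.689, 118.878, 135.431, 125.471, 144.770, 115.557, 143.330.
Expected ED visits = Σ (standard pop × deprivation-specific rate ÷ 1,000)
= 50,600×111.689/1,000 + 48,900×118.878/1,000 + 60,100×135.431/1,000 + 44,800×125.471/1,000 + 31,900×144.770/1,000 + 45,900×115.557/1,000 + 52,200×143.330/1,000
= 5651.48 + 5813.11 + 8139.40 + 5621.08 + 4618.16 + 5304.05 + 7481.81 = 42629.10.

42629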